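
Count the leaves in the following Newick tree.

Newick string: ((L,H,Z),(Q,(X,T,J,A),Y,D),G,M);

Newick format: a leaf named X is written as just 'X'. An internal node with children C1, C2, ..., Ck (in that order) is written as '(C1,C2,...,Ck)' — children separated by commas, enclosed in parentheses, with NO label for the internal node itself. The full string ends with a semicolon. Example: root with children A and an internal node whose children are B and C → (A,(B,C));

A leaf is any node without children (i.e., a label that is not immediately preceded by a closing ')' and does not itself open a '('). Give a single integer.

Answer: 12

Derivation:
Newick: ((L,H,Z),(Q,(X,T,J,A),Y,D),G,M);
Scan left-to-right; a leaf is any maximal label run not followed by '(':
  pos 2: leaf 'L' → count = 1
  pos 4: leaf 'H' → count = 2
  pos 6: leaf 'Z' → count = 3
  pos 10: leaf 'Q' → count = 4
  pos 13: leaf 'X' → count = 5
  pos 15: leaf 'T' → count = 6
  pos 17: leaf 'J' → count = 7
  pos 19: leaf 'A' → count = 8
  pos 22: leaf 'Y' → count = 9
  pos 24: leaf 'D' → count = 10
  pos 27: leaf 'G' → count = 11
  pos 29: leaf 'M' → count = 12
Total leaves: 12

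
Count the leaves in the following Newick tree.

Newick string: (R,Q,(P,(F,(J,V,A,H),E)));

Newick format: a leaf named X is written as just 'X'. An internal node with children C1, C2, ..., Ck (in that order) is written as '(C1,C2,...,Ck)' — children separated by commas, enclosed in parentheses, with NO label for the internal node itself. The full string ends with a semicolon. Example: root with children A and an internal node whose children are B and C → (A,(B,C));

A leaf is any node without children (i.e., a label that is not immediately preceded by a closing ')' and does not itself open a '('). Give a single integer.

Newick: (R,Q,(P,(F,(J,V,A,H),E)));
Scan left-to-right; a leaf is any maximal label run not followed by '(':
  pos 1: leaf 'R' → count = 1
  pos 3: leaf 'Q' → count = 2
  pos 6: leaf 'P' → count = 3
  pos 9: leaf 'F' → count = 4
  pos 12: leaf 'J' → count = 5
  pos 14: leaf 'V' → count = 6
  pos 16: leaf 'A' → count = 7
  pos 18: leaf 'H' → count = 8
  pos 21: leaf 'E' → count = 9
Total leaves: 9

Answer: 9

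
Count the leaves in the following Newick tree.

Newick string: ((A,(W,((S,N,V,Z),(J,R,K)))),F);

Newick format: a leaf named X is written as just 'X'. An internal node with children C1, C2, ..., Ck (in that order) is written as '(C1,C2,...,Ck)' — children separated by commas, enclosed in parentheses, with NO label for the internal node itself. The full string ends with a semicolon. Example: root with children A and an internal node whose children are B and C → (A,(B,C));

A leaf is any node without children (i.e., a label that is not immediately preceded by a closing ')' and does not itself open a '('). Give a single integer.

Answer: 10

Derivation:
Newick: ((A,(W,((S,N,V,Z),(J,R,K)))),F);
Scan left-to-right; a leaf is any maximal label run not followed by '(':
  pos 2: leaf 'A' → count = 1
  pos 5: leaf 'W' → count = 2
  pos 9: leaf 'S' → count = 3
  pos 11: leaf 'N' → count = 4
  pos 13: leaf 'V' → count = 5
  pos 15: leaf 'Z' → count = 6
  pos 19: leaf 'J' → count = 7
  pos 21: leaf 'R' → count = 8
  pos 23: leaf 'K' → count = 9
  pos 29: leaf 'F' → count = 10
Total leaves: 10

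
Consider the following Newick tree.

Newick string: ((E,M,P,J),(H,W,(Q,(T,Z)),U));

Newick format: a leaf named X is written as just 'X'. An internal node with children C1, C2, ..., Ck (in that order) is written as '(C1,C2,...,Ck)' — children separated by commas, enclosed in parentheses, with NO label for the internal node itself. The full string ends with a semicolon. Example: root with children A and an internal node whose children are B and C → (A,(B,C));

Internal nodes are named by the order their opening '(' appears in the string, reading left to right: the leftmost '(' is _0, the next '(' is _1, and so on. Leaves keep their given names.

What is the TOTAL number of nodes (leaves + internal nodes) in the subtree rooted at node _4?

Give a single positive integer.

Newick: ((E,M,P,J),(H,W,(Q,(T,Z)),U));
Locate _4: it is the '(' at position 19 (the 5th '(' reading left to right).
Query: subtree rooted at _4
_4: subtree_size = 1 + 2
  T: subtree_size = 1 + 0
  Z: subtree_size = 1 + 0
Total subtree size of _4: 3

Answer: 3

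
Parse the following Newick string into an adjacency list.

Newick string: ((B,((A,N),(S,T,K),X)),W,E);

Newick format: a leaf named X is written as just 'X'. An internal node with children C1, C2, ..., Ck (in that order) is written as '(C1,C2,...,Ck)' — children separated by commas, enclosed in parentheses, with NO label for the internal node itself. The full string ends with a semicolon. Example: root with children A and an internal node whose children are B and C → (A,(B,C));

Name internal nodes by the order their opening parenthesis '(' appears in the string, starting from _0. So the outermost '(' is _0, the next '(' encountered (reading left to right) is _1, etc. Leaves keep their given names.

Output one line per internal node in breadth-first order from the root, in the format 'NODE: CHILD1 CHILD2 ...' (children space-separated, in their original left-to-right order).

Input: ((B,((A,N),(S,T,K),X)),W,E);
Scanning left-to-right, naming '(' by encounter order:
  pos 0: '(' -> open internal node _0 (depth 1)
  pos 1: '(' -> open internal node _1 (depth 2)
  pos 4: '(' -> open internal node _2 (depth 3)
  pos 5: '(' -> open internal node _3 (depth 4)
  pos 9: ')' -> close internal node _3 (now at depth 3)
  pos 11: '(' -> open internal node _4 (depth 4)
  pos 17: ')' -> close internal node _4 (now at depth 3)
  pos 20: ')' -> close internal node _2 (now at depth 2)
  pos 21: ')' -> close internal node _1 (now at depth 1)
  pos 26: ')' -> close internal node _0 (now at depth 0)
Total internal nodes: 5
BFS adjacency from root:
  _0: _1 W E
  _1: B _2
  _2: _3 _4 X
  _3: A N
  _4: S T K

Answer: _0: _1 W E
_1: B _2
_2: _3 _4 X
_3: A N
_4: S T K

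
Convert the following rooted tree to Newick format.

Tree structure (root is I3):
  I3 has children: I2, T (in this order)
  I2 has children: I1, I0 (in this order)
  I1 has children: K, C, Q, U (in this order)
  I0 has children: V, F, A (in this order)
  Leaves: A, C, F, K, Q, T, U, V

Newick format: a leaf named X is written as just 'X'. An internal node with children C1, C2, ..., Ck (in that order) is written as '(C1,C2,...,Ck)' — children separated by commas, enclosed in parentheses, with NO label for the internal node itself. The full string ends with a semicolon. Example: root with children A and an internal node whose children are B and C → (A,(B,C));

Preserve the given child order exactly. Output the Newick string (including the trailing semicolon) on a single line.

internal I3 with children ['I2', 'T']
  internal I2 with children ['I1', 'I0']
    internal I1 with children ['K', 'C', 'Q', 'U']
      leaf 'K' → 'K'
      leaf 'C' → 'C'
      leaf 'Q' → 'Q'
      leaf 'U' → 'U'
    → '(K,C,Q,U)'
    internal I0 with children ['V', 'F', 'A']
      leaf 'V' → 'V'
      leaf 'F' → 'F'
      leaf 'A' → 'A'
    → '(V,F,A)'
  → '((K,C,Q,U),(V,F,A))'
  leaf 'T' → 'T'
→ '(((K,C,Q,U),(V,F,A)),T)'
Final: (((K,C,Q,U),(V,F,A)),T);

Answer: (((K,C,Q,U),(V,F,A)),T);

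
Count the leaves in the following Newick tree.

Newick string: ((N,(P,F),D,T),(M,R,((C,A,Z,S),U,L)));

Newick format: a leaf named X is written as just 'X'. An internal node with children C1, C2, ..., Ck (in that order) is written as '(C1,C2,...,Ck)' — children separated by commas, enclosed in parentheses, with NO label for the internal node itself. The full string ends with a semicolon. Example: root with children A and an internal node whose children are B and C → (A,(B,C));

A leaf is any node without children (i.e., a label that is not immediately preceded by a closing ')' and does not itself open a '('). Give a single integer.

Answer: 13

Derivation:
Newick: ((N,(P,F),D,T),(M,R,((C,A,Z,S),U,L)));
Scan left-to-right; a leaf is any maximal label run not followed by '(':
  pos 2: leaf 'N' → count = 1
  pos 5: leaf 'P' → count = 2
  pos 7: leaf 'F' → count = 3
  pos 10: leaf 'D' → count = 4
  pos 12: leaf 'T' → count = 5
  pos 16: leaf 'M' → count = 6
  pos 18: leaf 'R' → count = 7
  pos 22: leaf 'C' → count = 8
  pos 24: leaf 'A' → count = 9
  pos 26: leaf 'Z' → count = 10
  pos 28: leaf 'S' → count = 11
  pos 31: leaf 'U' → count = 12
  pos 33: leaf 'L' → count = 13
Total leaves: 13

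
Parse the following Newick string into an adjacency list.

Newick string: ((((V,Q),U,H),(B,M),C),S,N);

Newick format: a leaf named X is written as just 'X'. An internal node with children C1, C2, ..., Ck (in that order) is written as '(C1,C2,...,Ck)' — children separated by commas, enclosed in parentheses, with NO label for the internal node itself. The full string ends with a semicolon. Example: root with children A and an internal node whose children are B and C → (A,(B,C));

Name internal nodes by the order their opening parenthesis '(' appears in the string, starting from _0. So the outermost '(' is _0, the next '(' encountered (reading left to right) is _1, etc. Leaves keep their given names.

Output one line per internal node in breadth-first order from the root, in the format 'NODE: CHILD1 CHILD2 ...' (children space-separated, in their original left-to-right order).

Answer: _0: _1 S N
_1: _2 _4 C
_2: _3 U H
_4: B M
_3: V Q

Derivation:
Input: ((((V,Q),U,H),(B,M),C),S,N);
Scanning left-to-right, naming '(' by encounter order:
  pos 0: '(' -> open internal node _0 (depth 1)
  pos 1: '(' -> open internal node _1 (depth 2)
  pos 2: '(' -> open internal node _2 (depth 3)
  pos 3: '(' -> open internal node _3 (depth 4)
  pos 7: ')' -> close internal node _3 (now at depth 3)
  pos 12: ')' -> close internal node _2 (now at depth 2)
  pos 14: '(' -> open internal node _4 (depth 3)
  pos 18: ')' -> close internal node _4 (now at depth 2)
  pos 21: ')' -> close internal node _1 (now at depth 1)
  pos 26: ')' -> close internal node _0 (now at depth 0)
Total internal nodes: 5
BFS adjacency from root:
  _0: _1 S N
  _1: _2 _4 C
  _2: _3 U H
  _4: B M
  _3: V Q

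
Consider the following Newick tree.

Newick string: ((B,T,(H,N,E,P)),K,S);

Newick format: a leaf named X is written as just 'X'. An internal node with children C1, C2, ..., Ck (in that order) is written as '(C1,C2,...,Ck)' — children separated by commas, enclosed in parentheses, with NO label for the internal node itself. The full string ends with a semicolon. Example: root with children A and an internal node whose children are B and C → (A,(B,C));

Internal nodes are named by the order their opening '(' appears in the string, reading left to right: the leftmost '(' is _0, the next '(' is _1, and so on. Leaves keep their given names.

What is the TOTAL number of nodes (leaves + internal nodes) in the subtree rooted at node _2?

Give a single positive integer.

Newick: ((B,T,(H,N,E,P)),K,S);
Locate _2: it is the '(' at position 6 (the 3rd '(' reading left to right).
Query: subtree rooted at _2
_2: subtree_size = 1 + 4
  H: subtree_size = 1 + 0
  N: subtree_size = 1 + 0
  E: subtree_size = 1 + 0
  P: subtree_size = 1 + 0
Total subtree size of _2: 5

Answer: 5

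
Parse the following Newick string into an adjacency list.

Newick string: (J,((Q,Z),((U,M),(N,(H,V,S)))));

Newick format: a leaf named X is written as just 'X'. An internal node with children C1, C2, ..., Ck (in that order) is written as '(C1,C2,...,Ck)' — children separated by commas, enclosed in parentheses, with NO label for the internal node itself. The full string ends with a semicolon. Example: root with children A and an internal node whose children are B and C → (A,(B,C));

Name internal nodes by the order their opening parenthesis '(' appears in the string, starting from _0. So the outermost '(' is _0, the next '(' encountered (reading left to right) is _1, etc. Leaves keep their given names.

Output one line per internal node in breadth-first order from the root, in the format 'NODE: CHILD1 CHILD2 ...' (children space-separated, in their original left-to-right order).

Answer: _0: J _1
_1: _2 _3
_2: Q Z
_3: _4 _5
_4: U M
_5: N _6
_6: H V S

Derivation:
Input: (J,((Q,Z),((U,M),(N,(H,V,S)))));
Scanning left-to-right, naming '(' by encounter order:
  pos 0: '(' -> open internal node _0 (depth 1)
  pos 3: '(' -> open internal node _1 (depth 2)
  pos 4: '(' -> open internal node _2 (depth 3)
  pos 8: ')' -> close internal node _2 (now at depth 2)
  pos 10: '(' -> open internal node _3 (depth 3)
  pos 11: '(' -> open internal node _4 (depth 4)
  pos 15: ')' -> close internal node _4 (now at depth 3)
  pos 17: '(' -> open internal node _5 (depth 4)
  pos 20: '(' -> open internal node _6 (depth 5)
  pos 26: ')' -> close internal node _6 (now at depth 4)
  pos 27: ')' -> close internal node _5 (now at depth 3)
  pos 28: ')' -> close internal node _3 (now at depth 2)
  pos 29: ')' -> close internal node _1 (now at depth 1)
  pos 30: ')' -> close internal node _0 (now at depth 0)
Total internal nodes: 7
BFS adjacency from root:
  _0: J _1
  _1: _2 _3
  _2: Q Z
  _3: _4 _5
  _4: U M
  _5: N _6
  _6: H V S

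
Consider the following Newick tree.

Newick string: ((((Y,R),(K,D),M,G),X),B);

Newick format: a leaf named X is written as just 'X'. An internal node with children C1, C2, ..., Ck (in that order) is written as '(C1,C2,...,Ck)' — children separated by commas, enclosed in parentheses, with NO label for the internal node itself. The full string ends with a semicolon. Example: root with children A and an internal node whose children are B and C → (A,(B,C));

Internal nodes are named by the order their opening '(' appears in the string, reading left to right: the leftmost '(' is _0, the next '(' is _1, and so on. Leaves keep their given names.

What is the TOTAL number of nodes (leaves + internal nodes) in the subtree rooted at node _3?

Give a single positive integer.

Answer: 3

Derivation:
Newick: ((((Y,R),(K,D),M,G),X),B);
Locate _3: it is the '(' at position 3 (the 4th '(' reading left to right).
Query: subtree rooted at _3
_3: subtree_size = 1 + 2
  Y: subtree_size = 1 + 0
  R: subtree_size = 1 + 0
Total subtree size of _3: 3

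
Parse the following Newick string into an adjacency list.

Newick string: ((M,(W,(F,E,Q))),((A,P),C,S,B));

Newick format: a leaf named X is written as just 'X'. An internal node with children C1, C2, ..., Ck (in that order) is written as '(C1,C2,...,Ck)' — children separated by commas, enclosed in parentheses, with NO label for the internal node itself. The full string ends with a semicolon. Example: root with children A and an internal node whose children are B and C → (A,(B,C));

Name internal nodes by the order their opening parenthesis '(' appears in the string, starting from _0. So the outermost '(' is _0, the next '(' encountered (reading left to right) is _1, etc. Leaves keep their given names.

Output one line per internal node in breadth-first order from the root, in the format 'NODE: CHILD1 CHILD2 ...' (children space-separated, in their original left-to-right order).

Answer: _0: _1 _4
_1: M _2
_4: _5 C S B
_2: W _3
_5: A P
_3: F E Q

Derivation:
Input: ((M,(W,(F,E,Q))),((A,P),C,S,B));
Scanning left-to-right, naming '(' by encounter order:
  pos 0: '(' -> open internal node _0 (depth 1)
  pos 1: '(' -> open internal node _1 (depth 2)
  pos 4: '(' -> open internal node _2 (depth 3)
  pos 7: '(' -> open internal node _3 (depth 4)
  pos 13: ')' -> close internal node _3 (now at depth 3)
  pos 14: ')' -> close internal node _2 (now at depth 2)
  pos 15: ')' -> close internal node _1 (now at depth 1)
  pos 17: '(' -> open internal node _4 (depth 2)
  pos 18: '(' -> open internal node _5 (depth 3)
  pos 22: ')' -> close internal node _5 (now at depth 2)
  pos 29: ')' -> close internal node _4 (now at depth 1)
  pos 30: ')' -> close internal node _0 (now at depth 0)
Total internal nodes: 6
BFS adjacency from root:
  _0: _1 _4
  _1: M _2
  _4: _5 C S B
  _2: W _3
  _5: A P
  _3: F E Q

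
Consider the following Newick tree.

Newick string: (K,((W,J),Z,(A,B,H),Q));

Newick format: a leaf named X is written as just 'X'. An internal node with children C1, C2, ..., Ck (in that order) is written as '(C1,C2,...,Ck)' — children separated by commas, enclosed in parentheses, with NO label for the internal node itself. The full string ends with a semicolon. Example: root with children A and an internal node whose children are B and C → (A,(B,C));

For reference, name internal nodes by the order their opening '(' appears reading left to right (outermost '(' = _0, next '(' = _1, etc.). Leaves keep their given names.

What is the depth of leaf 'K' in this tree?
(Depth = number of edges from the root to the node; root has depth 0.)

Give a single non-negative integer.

Answer: 1

Derivation:
Newick: (K,((W,J),Z,(A,B,H),Q));
Naming internals by '(' encounter order: outermost '(' = _0, next = _1, ...
Query node: K
Path from root: _0 -> K
Depth of K: 1 (number of edges from root)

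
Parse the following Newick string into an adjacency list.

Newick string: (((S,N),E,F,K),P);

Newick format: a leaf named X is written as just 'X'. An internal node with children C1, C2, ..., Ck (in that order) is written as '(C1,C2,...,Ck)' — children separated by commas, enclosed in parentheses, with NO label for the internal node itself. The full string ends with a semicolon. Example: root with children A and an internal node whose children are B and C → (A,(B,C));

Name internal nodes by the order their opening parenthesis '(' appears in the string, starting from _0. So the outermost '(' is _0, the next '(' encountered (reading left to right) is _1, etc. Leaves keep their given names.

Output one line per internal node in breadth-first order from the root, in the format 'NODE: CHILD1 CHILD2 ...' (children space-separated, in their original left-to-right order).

Input: (((S,N),E,F,K),P);
Scanning left-to-right, naming '(' by encounter order:
  pos 0: '(' -> open internal node _0 (depth 1)
  pos 1: '(' -> open internal node _1 (depth 2)
  pos 2: '(' -> open internal node _2 (depth 3)
  pos 6: ')' -> close internal node _2 (now at depth 2)
  pos 13: ')' -> close internal node _1 (now at depth 1)
  pos 16: ')' -> close internal node _0 (now at depth 0)
Total internal nodes: 3
BFS adjacency from root:
  _0: _1 P
  _1: _2 E F K
  _2: S N

Answer: _0: _1 P
_1: _2 E F K
_2: S N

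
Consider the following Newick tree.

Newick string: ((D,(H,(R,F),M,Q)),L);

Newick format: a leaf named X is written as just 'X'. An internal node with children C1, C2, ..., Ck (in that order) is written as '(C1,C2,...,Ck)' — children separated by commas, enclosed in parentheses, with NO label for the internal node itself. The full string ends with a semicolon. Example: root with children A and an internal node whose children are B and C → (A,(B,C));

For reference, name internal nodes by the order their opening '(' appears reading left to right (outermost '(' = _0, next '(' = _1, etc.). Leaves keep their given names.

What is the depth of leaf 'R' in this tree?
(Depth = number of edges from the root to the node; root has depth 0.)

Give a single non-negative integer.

Answer: 4

Derivation:
Newick: ((D,(H,(R,F),M,Q)),L);
Naming internals by '(' encounter order: outermost '(' = _0, next = _1, ...
Query node: R
Path from root: _0 -> _1 -> _2 -> _3 -> R
Depth of R: 4 (number of edges from root)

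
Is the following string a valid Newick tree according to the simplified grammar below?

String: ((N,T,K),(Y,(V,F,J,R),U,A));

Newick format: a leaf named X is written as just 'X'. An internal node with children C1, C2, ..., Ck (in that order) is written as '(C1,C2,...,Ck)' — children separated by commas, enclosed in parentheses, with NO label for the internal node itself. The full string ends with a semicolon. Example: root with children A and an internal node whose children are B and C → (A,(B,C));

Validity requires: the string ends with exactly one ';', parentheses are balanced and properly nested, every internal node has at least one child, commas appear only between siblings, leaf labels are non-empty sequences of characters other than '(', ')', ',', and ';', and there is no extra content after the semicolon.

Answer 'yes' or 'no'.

Input: ((N,T,K),(Y,(V,F,J,R),U,A));
Paren balance: 4 '(' vs 4 ')' OK
Ends with single ';': True
Full parse: OK
Valid: True

Answer: yes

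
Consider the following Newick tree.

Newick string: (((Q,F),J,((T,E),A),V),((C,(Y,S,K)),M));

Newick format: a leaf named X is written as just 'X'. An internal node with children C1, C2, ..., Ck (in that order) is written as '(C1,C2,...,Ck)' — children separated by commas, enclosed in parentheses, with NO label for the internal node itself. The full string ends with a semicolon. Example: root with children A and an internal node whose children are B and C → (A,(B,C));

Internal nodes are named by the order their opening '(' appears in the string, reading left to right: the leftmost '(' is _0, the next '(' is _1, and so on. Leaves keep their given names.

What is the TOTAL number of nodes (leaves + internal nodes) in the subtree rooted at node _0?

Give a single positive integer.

Answer: 20

Derivation:
Newick: (((Q,F),J,((T,E),A),V),((C,(Y,S,K)),M));
Locate _0: it is the '(' at position 0 (the 1st '(' reading left to right).
Query: subtree rooted at _0
_0: subtree_size = 1 + 19
  _1: subtree_size = 1 + 10
    _2: subtree_size = 1 + 2
      Q: subtree_size = 1 + 0
      F: subtree_size = 1 + 0
    J: subtree_size = 1 + 0
    _3: subtree_size = 1 + 4
      _4: subtree_size = 1 + 2
        T: subtree_size = 1 + 0
        E: subtree_size = 1 + 0
      A: subtree_size = 1 + 0
    V: subtree_size = 1 + 0
  _5: subtree_size = 1 + 7
    _6: subtree_size = 1 + 5
      C: subtree_size = 1 + 0
      _7: subtree_size = 1 + 3
        Y: subtree_size = 1 + 0
        S: subtree_size = 1 + 0
        K: subtree_size = 1 + 0
    M: subtree_size = 1 + 0
Total subtree size of _0: 20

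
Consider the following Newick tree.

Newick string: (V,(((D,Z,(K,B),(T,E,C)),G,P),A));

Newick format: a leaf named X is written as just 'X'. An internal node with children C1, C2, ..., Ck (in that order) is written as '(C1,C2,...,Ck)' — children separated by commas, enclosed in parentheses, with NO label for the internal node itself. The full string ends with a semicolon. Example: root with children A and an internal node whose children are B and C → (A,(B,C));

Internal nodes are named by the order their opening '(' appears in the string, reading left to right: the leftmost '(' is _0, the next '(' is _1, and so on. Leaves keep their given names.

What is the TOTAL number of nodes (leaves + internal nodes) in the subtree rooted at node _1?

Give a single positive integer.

Answer: 15

Derivation:
Newick: (V,(((D,Z,(K,B),(T,E,C)),G,P),A));
Locate _1: it is the '(' at position 3 (the 2nd '(' reading left to right).
Query: subtree rooted at _1
_1: subtree_size = 1 + 14
  _2: subtree_size = 1 + 12
    _3: subtree_size = 1 + 9
      D: subtree_size = 1 + 0
      Z: subtree_size = 1 + 0
      _4: subtree_size = 1 + 2
        K: subtree_size = 1 + 0
        B: subtree_size = 1 + 0
      _5: subtree_size = 1 + 3
        T: subtree_size = 1 + 0
        E: subtree_size = 1 + 0
        C: subtree_size = 1 + 0
    G: subtree_size = 1 + 0
    P: subtree_size = 1 + 0
  A: subtree_size = 1 + 0
Total subtree size of _1: 15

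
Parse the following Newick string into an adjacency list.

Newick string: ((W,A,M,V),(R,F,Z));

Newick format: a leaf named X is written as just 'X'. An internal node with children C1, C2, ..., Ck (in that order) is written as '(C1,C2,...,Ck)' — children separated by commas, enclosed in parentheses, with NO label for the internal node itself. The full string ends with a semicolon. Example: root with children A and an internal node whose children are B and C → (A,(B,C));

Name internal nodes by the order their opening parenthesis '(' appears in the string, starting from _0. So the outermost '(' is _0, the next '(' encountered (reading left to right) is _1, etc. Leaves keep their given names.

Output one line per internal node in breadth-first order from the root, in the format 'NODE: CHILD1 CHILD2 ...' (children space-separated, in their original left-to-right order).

Answer: _0: _1 _2
_1: W A M V
_2: R F Z

Derivation:
Input: ((W,A,M,V),(R,F,Z));
Scanning left-to-right, naming '(' by encounter order:
  pos 0: '(' -> open internal node _0 (depth 1)
  pos 1: '(' -> open internal node _1 (depth 2)
  pos 9: ')' -> close internal node _1 (now at depth 1)
  pos 11: '(' -> open internal node _2 (depth 2)
  pos 17: ')' -> close internal node _2 (now at depth 1)
  pos 18: ')' -> close internal node _0 (now at depth 0)
Total internal nodes: 3
BFS adjacency from root:
  _0: _1 _2
  _1: W A M V
  _2: R F Z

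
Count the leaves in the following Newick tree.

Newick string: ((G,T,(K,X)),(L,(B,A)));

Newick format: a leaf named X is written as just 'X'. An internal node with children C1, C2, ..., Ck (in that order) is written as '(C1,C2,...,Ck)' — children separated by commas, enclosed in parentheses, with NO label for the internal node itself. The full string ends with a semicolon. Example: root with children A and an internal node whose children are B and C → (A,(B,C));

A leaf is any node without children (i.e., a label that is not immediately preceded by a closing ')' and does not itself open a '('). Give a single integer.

Answer: 7

Derivation:
Newick: ((G,T,(K,X)),(L,(B,A)));
Scan left-to-right; a leaf is any maximal label run not followed by '(':
  pos 2: leaf 'G' → count = 1
  pos 4: leaf 'T' → count = 2
  pos 7: leaf 'K' → count = 3
  pos 9: leaf 'X' → count = 4
  pos 14: leaf 'L' → count = 5
  pos 17: leaf 'B' → count = 6
  pos 19: leaf 'A' → count = 7
Total leaves: 7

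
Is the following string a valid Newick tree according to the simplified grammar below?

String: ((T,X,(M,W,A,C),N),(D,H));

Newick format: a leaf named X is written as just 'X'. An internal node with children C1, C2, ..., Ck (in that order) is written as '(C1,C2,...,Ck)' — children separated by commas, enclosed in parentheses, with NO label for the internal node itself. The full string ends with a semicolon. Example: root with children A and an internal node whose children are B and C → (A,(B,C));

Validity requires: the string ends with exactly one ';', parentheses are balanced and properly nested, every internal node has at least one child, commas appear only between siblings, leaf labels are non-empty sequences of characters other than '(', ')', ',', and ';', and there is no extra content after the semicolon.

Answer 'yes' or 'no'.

Answer: yes

Derivation:
Input: ((T,X,(M,W,A,C),N),(D,H));
Paren balance: 4 '(' vs 4 ')' OK
Ends with single ';': True
Full parse: OK
Valid: True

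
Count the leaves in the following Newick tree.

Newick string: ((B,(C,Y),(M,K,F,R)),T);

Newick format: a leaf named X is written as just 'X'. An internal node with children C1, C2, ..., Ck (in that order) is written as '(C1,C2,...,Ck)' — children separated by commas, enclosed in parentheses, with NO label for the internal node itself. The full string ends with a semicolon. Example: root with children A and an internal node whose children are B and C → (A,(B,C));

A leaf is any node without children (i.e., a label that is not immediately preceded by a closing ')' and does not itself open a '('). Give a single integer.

Answer: 8

Derivation:
Newick: ((B,(C,Y),(M,K,F,R)),T);
Scan left-to-right; a leaf is any maximal label run not followed by '(':
  pos 2: leaf 'B' → count = 1
  pos 5: leaf 'C' → count = 2
  pos 7: leaf 'Y' → count = 3
  pos 11: leaf 'M' → count = 4
  pos 13: leaf 'K' → count = 5
  pos 15: leaf 'F' → count = 6
  pos 17: leaf 'R' → count = 7
  pos 21: leaf 'T' → count = 8
Total leaves: 8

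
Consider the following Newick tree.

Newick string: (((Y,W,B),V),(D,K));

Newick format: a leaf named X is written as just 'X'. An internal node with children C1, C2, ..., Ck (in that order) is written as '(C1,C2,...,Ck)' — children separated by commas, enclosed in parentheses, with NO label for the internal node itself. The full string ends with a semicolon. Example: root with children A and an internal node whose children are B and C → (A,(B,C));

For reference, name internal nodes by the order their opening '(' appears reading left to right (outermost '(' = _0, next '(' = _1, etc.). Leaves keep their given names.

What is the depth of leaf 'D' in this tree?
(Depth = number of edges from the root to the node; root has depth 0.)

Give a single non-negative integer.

Newick: (((Y,W,B),V),(D,K));
Naming internals by '(' encounter order: outermost '(' = _0, next = _1, ...
Query node: D
Path from root: _0 -> _3 -> D
Depth of D: 2 (number of edges from root)

Answer: 2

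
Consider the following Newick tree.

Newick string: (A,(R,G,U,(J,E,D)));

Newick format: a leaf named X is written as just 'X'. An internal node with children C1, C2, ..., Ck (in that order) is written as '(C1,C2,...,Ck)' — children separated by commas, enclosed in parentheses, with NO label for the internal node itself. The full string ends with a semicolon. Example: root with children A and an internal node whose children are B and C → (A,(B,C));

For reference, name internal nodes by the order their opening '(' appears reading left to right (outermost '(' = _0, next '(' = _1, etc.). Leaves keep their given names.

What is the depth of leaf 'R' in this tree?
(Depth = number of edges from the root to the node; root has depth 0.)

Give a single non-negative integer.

Answer: 2

Derivation:
Newick: (A,(R,G,U,(J,E,D)));
Naming internals by '(' encounter order: outermost '(' = _0, next = _1, ...
Query node: R
Path from root: _0 -> _1 -> R
Depth of R: 2 (number of edges from root)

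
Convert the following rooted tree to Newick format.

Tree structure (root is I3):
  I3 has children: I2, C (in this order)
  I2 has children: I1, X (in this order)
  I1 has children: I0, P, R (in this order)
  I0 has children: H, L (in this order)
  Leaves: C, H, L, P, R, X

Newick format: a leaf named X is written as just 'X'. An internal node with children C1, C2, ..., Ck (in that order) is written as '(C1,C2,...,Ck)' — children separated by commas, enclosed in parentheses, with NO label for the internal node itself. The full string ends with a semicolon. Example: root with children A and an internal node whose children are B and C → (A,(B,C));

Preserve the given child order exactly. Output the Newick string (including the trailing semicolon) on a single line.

Answer: ((((H,L),P,R),X),C);

Derivation:
internal I3 with children ['I2', 'C']
  internal I2 with children ['I1', 'X']
    internal I1 with children ['I0', 'P', 'R']
      internal I0 with children ['H', 'L']
        leaf 'H' → 'H'
        leaf 'L' → 'L'
      → '(H,L)'
      leaf 'P' → 'P'
      leaf 'R' → 'R'
    → '((H,L),P,R)'
    leaf 'X' → 'X'
  → '(((H,L),P,R),X)'
  leaf 'C' → 'C'
→ '((((H,L),P,R),X),C)'
Final: ((((H,L),P,R),X),C);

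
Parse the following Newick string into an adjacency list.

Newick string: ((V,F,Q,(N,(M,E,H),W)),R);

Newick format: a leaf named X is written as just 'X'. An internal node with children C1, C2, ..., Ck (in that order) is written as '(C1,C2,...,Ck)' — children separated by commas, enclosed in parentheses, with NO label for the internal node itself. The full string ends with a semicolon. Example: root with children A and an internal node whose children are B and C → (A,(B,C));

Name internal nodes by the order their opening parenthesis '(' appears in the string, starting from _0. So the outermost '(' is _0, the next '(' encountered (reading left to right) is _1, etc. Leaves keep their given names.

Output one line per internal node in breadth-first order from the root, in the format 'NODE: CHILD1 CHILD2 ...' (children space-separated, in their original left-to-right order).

Answer: _0: _1 R
_1: V F Q _2
_2: N _3 W
_3: M E H

Derivation:
Input: ((V,F,Q,(N,(M,E,H),W)),R);
Scanning left-to-right, naming '(' by encounter order:
  pos 0: '(' -> open internal node _0 (depth 1)
  pos 1: '(' -> open internal node _1 (depth 2)
  pos 8: '(' -> open internal node _2 (depth 3)
  pos 11: '(' -> open internal node _3 (depth 4)
  pos 17: ')' -> close internal node _3 (now at depth 3)
  pos 20: ')' -> close internal node _2 (now at depth 2)
  pos 21: ')' -> close internal node _1 (now at depth 1)
  pos 24: ')' -> close internal node _0 (now at depth 0)
Total internal nodes: 4
BFS adjacency from root:
  _0: _1 R
  _1: V F Q _2
  _2: N _3 W
  _3: M E H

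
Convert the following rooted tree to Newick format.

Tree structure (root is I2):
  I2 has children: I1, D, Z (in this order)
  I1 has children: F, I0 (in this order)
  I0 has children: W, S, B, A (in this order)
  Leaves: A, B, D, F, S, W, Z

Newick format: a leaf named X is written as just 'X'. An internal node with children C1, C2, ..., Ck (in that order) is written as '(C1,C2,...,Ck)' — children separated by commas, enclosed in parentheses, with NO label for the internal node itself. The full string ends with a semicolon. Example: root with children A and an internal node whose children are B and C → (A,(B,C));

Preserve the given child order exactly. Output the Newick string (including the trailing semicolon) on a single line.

Answer: ((F,(W,S,B,A)),D,Z);

Derivation:
internal I2 with children ['I1', 'D', 'Z']
  internal I1 with children ['F', 'I0']
    leaf 'F' → 'F'
    internal I0 with children ['W', 'S', 'B', 'A']
      leaf 'W' → 'W'
      leaf 'S' → 'S'
      leaf 'B' → 'B'
      leaf 'A' → 'A'
    → '(W,S,B,A)'
  → '(F,(W,S,B,A))'
  leaf 'D' → 'D'
  leaf 'Z' → 'Z'
→ '((F,(W,S,B,A)),D,Z)'
Final: ((F,(W,S,B,A)),D,Z);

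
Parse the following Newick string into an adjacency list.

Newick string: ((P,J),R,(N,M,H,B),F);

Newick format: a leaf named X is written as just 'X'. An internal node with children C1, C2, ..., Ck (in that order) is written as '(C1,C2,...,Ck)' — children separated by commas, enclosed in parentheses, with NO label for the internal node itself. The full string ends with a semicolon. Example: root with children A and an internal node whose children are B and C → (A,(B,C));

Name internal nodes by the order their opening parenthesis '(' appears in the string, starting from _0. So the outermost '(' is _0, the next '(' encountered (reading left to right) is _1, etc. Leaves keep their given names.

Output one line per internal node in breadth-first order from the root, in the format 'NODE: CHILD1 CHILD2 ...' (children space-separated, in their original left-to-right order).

Answer: _0: _1 R _2 F
_1: P J
_2: N M H B

Derivation:
Input: ((P,J),R,(N,M,H,B),F);
Scanning left-to-right, naming '(' by encounter order:
  pos 0: '(' -> open internal node _0 (depth 1)
  pos 1: '(' -> open internal node _1 (depth 2)
  pos 5: ')' -> close internal node _1 (now at depth 1)
  pos 9: '(' -> open internal node _2 (depth 2)
  pos 17: ')' -> close internal node _2 (now at depth 1)
  pos 20: ')' -> close internal node _0 (now at depth 0)
Total internal nodes: 3
BFS adjacency from root:
  _0: _1 R _2 F
  _1: P J
  _2: N M H B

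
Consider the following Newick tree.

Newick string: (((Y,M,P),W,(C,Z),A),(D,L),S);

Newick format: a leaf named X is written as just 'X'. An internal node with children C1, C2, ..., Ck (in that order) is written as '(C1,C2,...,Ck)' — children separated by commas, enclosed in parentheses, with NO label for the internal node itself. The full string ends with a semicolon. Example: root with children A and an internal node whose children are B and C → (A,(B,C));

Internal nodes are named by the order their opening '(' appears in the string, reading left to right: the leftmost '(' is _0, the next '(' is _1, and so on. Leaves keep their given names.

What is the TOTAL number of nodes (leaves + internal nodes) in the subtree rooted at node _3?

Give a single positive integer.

Newick: (((Y,M,P),W,(C,Z),A),(D,L),S);
Locate _3: it is the '(' at position 12 (the 4th '(' reading left to right).
Query: subtree rooted at _3
_3: subtree_size = 1 + 2
  C: subtree_size = 1 + 0
  Z: subtree_size = 1 + 0
Total subtree size of _3: 3

Answer: 3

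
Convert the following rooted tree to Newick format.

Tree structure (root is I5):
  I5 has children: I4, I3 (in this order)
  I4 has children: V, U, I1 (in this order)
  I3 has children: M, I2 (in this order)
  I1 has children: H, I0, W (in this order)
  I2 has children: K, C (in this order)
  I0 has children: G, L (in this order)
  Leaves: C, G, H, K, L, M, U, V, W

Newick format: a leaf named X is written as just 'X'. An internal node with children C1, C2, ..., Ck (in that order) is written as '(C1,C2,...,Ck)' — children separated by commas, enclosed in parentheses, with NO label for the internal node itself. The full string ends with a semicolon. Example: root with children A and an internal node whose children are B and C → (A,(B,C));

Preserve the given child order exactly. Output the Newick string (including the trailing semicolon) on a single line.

internal I5 with children ['I4', 'I3']
  internal I4 with children ['V', 'U', 'I1']
    leaf 'V' → 'V'
    leaf 'U' → 'U'
    internal I1 with children ['H', 'I0', 'W']
      leaf 'H' → 'H'
      internal I0 with children ['G', 'L']
        leaf 'G' → 'G'
        leaf 'L' → 'L'
      → '(G,L)'
      leaf 'W' → 'W'
    → '(H,(G,L),W)'
  → '(V,U,(H,(G,L),W))'
  internal I3 with children ['M', 'I2']
    leaf 'M' → 'M'
    internal I2 with children ['K', 'C']
      leaf 'K' → 'K'
      leaf 'C' → 'C'
    → '(K,C)'
  → '(M,(K,C))'
→ '((V,U,(H,(G,L),W)),(M,(K,C)))'
Final: ((V,U,(H,(G,L),W)),(M,(K,C)));

Answer: ((V,U,(H,(G,L),W)),(M,(K,C)));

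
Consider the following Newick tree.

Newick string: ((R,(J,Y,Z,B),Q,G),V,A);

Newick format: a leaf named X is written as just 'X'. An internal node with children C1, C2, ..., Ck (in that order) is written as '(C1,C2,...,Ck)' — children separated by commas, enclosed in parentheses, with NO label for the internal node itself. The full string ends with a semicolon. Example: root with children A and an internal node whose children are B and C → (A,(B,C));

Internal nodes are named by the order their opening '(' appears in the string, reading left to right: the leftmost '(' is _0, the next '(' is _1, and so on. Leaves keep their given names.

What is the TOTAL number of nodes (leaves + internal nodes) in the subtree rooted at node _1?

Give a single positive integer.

Answer: 9

Derivation:
Newick: ((R,(J,Y,Z,B),Q,G),V,A);
Locate _1: it is the '(' at position 1 (the 2nd '(' reading left to right).
Query: subtree rooted at _1
_1: subtree_size = 1 + 8
  R: subtree_size = 1 + 0
  _2: subtree_size = 1 + 4
    J: subtree_size = 1 + 0
    Y: subtree_size = 1 + 0
    Z: subtree_size = 1 + 0
    B: subtree_size = 1 + 0
  Q: subtree_size = 1 + 0
  G: subtree_size = 1 + 0
Total subtree size of _1: 9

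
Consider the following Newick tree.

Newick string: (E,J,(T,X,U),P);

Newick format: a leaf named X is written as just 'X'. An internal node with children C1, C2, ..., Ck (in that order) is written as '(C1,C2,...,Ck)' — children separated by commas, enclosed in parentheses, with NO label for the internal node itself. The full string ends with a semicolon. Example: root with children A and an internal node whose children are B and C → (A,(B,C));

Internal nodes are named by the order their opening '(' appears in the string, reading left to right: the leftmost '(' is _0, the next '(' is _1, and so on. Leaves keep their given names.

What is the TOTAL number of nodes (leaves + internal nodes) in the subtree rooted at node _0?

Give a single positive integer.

Answer: 8

Derivation:
Newick: (E,J,(T,X,U),P);
Locate _0: it is the '(' at position 0 (the 1st '(' reading left to right).
Query: subtree rooted at _0
_0: subtree_size = 1 + 7
  E: subtree_size = 1 + 0
  J: subtree_size = 1 + 0
  _1: subtree_size = 1 + 3
    T: subtree_size = 1 + 0
    X: subtree_size = 1 + 0
    U: subtree_size = 1 + 0
  P: subtree_size = 1 + 0
Total subtree size of _0: 8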